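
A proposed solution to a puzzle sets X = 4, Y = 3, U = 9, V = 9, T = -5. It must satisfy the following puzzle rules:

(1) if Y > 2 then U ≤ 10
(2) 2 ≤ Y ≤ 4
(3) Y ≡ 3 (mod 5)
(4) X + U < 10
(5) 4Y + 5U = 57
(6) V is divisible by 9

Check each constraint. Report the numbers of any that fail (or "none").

Constraint 4 does not hold.

(1) Y = 3 > 2, so we need U ≤ 10; U = 9 ≤ 10 — OK.
(2) Y = 3 lies in [2, 4] — OK.
(3) 3 mod 5 = 3 — OK.
(4) X + U = 4 + 9 = 13; 13 ≥ 10, bound 10 not met — violated.
(5) 4Y + 5U = 4(3) + 5(9) = 57 — OK.
(6) 9 / 9 = 1, so 9 divides 9 — OK.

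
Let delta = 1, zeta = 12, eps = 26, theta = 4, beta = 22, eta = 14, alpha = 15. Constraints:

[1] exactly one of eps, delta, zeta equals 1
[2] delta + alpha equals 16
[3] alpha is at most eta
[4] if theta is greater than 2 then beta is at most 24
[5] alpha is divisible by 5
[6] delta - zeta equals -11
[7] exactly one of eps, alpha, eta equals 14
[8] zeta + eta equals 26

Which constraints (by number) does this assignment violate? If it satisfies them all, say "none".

[1] eps=26, delta=1, zeta=12; 1 of them equals 1  ✓
[2] delta + alpha = 1 + 15 = 16  ✓
[3] alpha = 15, eta = 14; 15 > 14 (want ≤)  ✗
[4] theta = 4 > 2, so we need beta ≤ 24; beta = 22 ≤ 24  ✓
[5] 15 / 5 = 3, so 5 divides 15  ✓
[6] delta - zeta = 1 - 12 = -11  ✓
[7] eps=26, alpha=15, eta=14; 1 of them equals 14  ✓
[8] zeta + eta = 12 + 14 = 26  ✓

Violated: 3.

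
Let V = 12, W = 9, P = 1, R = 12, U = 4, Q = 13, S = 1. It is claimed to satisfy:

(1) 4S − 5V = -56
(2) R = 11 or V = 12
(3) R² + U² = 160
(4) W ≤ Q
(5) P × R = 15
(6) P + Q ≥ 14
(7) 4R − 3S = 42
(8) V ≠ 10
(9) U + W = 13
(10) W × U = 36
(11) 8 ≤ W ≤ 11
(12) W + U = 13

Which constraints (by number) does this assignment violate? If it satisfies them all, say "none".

(1) 4S − 5V = 4(1) − 5(12) = -56  holds
(2) R = 12 ≠ 11, but V = 12 = 12 (second disjunct)  holds
(3) R² + U² = 12² + 4² = 144 + 16 = 160  holds
(4) W = 9, Q = 13; 9 ≤ 13  holds
(5) P × R = 1 × 12 = 12, not 15  fails
(6) P + Q = 1 + 13 = 14; 14 ≥ 14  holds
(7) 4R − 3S = 4(12) − 3(1) = 45, not 42  fails
(8) V = 12, and 12 ≠ 10  holds
(9) U + W = 4 + 9 = 13  holds
(10) W × U = 9 × 4 = 36  holds
(11) W = 9 lies in [8, 11]  holds
(12) W + U = 9 + 4 = 13  holds

Constraints 5, 7 are violated.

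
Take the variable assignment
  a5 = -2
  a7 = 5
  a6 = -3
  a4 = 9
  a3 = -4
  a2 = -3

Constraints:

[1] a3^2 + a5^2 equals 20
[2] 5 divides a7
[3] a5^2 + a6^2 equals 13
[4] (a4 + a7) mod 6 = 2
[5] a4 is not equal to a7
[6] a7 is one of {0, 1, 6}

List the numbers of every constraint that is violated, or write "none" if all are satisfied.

[1] a3^2 + a5^2 = (-4)^2 + (-2)^2 = 16 + 4 = 20 — holds.
[2] 5 / 5 = 1, so 5 divides 5 — holds.
[3] a5^2 + a6^2 = (-2)^2 + (-3)^2 = 4 + 9 = 13 — holds.
[4] a4 + a7 = 14; 14 mod 6 = 2 — holds.
[5] a4 = 9, a7 = 5; distinct — holds.
[6] a7 = 5 is not in {0, 1, 6} — fails.

Violated: 6.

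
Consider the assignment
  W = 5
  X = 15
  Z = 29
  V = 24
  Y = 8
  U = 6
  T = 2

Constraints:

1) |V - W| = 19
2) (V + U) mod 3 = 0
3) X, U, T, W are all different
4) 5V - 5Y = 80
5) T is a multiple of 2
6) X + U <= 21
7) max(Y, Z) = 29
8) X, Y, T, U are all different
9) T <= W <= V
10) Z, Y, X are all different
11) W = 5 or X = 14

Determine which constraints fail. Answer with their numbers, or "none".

No violations.

1) |24 - 5| = 19  yes
2) V + U = 30; 30 mod 3 = 0  yes
3) values 15, 6, 2, 5 are pairwise distinct  yes
4) 5V - 5Y = 5(24) - 5(8) = 80  yes
5) 2 / 2 = 1, so 2 divides 2  yes
6) X + U = 15 + 6 = 21; 21 ≤ 21  yes
7) max(8, 29) = 29  yes
8) values 15, 8, 2, 6 are pairwise distinct  yes
9) values 2 <= 5 <= 24  yes
10) values 29, 8, 15 are pairwise distinct  yes
11) W = 5 = 5 (first disjunct)  yes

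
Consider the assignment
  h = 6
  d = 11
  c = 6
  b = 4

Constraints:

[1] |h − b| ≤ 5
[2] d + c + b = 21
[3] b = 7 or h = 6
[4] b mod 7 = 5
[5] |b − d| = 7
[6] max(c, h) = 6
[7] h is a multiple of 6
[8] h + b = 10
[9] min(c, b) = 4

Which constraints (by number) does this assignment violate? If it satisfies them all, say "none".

No — constraint 4 is not satisfied.

[1] |6 − 4| = 2; 2 ≤ 5  OK
[2] d + c + b = 11 + 6 + 4 = 21  OK
[3] b = 4 ≠ 7, but h = 6 = 6 (second disjunct)  OK
[4] 4 mod 7 = 4, not 5  FAIL
[5] |4 − 11| = 7  OK
[6] max(6, 6) = 6  OK
[7] 6 / 6 = 1, so 6 divides 6  OK
[8] h + b = 6 + 4 = 10  OK
[9] min(6, 4) = 4  OK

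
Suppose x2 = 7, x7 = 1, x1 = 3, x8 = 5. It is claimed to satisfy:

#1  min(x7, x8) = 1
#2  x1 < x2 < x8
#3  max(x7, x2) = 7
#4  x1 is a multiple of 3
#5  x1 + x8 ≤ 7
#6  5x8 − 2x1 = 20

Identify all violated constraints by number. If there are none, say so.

The assignment fails constraints 2, 5, and 6.

#1 min(1, 5) = 1 — holds.
#2 values 3, 7, 5; x2 = 7 is not < x8 = 5 — fails.
#3 max(1, 7) = 7 — holds.
#4 3 / 3 = 1, so 3 divides 3 — holds.
#5 x1 + x8 = 3 + 5 = 8; 8 > 7, bound 7 not met — fails.
#6 5x8 − 2x1 = 5(5) − 2(3) = 19, not 20 — fails.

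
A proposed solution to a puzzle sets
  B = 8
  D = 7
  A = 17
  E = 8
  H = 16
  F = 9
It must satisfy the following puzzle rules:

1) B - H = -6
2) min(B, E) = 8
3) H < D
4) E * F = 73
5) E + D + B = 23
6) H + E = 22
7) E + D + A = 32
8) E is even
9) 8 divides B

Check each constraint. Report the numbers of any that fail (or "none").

The assignment fails constraints 1, 3, 4, 6.

1) B - H = 8 - 16 = -8, not -6 — violated.
2) min(8, 8) = 8 — OK.
3) H = 16, D = 7; 16 ≥ 7 (want <) — violated.
4) E * F = 8 * 9 = 72, not 73 — violated.
5) E + D + B = 8 + 7 + 8 = 23 — OK.
6) H + E = 16 + 8 = 24, not 22 — violated.
7) E + D + A = 8 + 7 + 17 = 32 — OK.
8) E = 8 is even — OK.
9) 8 / 8 = 1, so 8 divides 8 — OK.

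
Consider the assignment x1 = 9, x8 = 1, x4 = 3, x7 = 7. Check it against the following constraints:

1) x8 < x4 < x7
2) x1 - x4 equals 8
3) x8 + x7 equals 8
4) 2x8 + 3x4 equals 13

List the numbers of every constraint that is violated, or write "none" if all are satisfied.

1) values 1 < 3 < 7 — holds.
2) x1 - x4 = 9 - 3 = 6, not 8 — fails.
3) x8 + x7 = 1 + 7 = 8 — holds.
4) 2x8 + 3x4 = 2(1) + 3(3) = 11, not 13 — fails.

Constraints 2 and 4 do not hold.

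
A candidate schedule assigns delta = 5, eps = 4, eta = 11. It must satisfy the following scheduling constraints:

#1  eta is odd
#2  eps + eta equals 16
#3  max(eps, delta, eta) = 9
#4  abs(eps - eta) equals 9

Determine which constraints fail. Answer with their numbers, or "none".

The assignment fails constraints 2, 3, and 4.

#1 eta = 11 is odd  OK
#2 eps + eta = 4 + 11 = 15, not 16  FAIL
#3 max(4, 5, 11) = 11, not 9  FAIL
#4 abs(4 - 11) = 7, not 9  FAIL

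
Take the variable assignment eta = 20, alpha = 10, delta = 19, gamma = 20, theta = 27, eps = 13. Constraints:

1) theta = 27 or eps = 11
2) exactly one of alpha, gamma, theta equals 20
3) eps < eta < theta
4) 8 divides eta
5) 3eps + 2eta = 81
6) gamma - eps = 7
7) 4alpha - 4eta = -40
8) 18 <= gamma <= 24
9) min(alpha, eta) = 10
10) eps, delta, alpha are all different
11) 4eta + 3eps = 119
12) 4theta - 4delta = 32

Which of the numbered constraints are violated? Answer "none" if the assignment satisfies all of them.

1) theta = 27 = 27 (first disjunct) — holds.
2) alpha=10, gamma=20, theta=27; 1 of them equals 20 — holds.
3) values 13 < 20 < 27 — holds.
4) 20 = 8*2 + 4, so 8 does not divide 20 — does not hold.
5) 3eps + 2eta = 3(13) + 2(20) = 79, not 81 — does not hold.
6) gamma - eps = 20 - 13 = 7 — holds.
7) 4alpha - 4eta = 4(10) - 4(20) = -40 — holds.
8) gamma = 20 lies in [18, 24] — holds.
9) min(10, 20) = 10 — holds.
10) values 13, 19, 10 are pairwise distinct — holds.
11) 4eta + 3eps = 4(20) + 3(13) = 119 — holds.
12) 4theta - 4delta = 4(27) - 4(19) = 32 — holds.

Violated: 4, 5.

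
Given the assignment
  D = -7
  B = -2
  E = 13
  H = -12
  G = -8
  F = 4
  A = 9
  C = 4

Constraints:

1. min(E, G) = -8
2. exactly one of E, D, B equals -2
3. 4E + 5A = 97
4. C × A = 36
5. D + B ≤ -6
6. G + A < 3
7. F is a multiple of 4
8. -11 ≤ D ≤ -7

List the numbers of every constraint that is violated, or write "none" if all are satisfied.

1. min(13, -8) = -8 — satisfied.
2. E=13, D=-7, B=-2; 1 of them equals -2 — satisfied.
3. 4E + 5A = 4(13) + 5(9) = 97 — satisfied.
4. C × A = 4 × 9 = 36 — satisfied.
5. D + B = -7 + (-2) = -9; -9 ≤ -6 — satisfied.
6. G + A = -8 + 9 = 1; 1 < 3 — satisfied.
7. 4 / 4 = 1, so 4 divides 4 — satisfied.
8. D = -7 lies in [-11, -7] — satisfied.

Yes — all constraints hold.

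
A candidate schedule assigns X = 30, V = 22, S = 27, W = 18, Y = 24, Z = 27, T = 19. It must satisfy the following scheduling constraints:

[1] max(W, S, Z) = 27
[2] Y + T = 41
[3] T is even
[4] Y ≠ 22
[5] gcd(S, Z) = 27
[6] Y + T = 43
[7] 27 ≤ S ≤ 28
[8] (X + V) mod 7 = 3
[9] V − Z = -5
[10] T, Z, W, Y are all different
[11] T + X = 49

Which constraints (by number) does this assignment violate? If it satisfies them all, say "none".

[1] max(18, 27, 27) = 27  true
[2] Y + T = 24 + 19 = 43, not 41  false
[3] T = 19 is odd  false
[4] Y = 24, and 24 ≠ 22  true
[5] gcd(27, 27) = 27  true
[6] Y + T = 24 + 19 = 43  true
[7] S = 27 lies in [27, 28]  true
[8] X + V = 52; 52 mod 7 = 3  true
[9] V − Z = 22 − 27 = -5  true
[10] values 19, 27, 18, 24 are pairwise distinct  true
[11] T + X = 19 + 30 = 49  true

Constraints 2, 3 are violated.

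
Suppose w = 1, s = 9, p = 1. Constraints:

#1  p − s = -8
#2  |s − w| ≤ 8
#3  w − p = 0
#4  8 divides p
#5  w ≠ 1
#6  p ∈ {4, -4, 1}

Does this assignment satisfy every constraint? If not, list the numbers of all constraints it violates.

No — constraints 4 and 5 are not satisfied.

#1 p − s = 1 − 9 = -8  ✔
#2 |9 − 1| = 8; 8 ≤ 8  ✔
#3 w − p = 1 − 1 = 0  ✔
#4 1 = 8×0 + 1, so 8 does not divide 1  ✘
#5 w = 1, but 1 is required to differ  ✘
#6 p = 1 is in {4, -4, 1}  ✔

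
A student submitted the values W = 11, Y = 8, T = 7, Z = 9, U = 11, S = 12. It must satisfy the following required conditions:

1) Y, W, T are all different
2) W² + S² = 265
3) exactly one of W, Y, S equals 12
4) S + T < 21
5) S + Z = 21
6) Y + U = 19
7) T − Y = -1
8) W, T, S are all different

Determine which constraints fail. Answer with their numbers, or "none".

The assignment satisfies every constraint.

1) values 8, 11, 7 are pairwise distinct — holds.
2) W² + S² = 11² + 12² = 121 + 144 = 265 — holds.
3) W=11, Y=8, S=12; 1 of them equals 12 — holds.
4) S + T = 12 + 7 = 19; 19 < 21 — holds.
5) S + Z = 12 + 9 = 21 — holds.
6) Y + U = 8 + 11 = 19 — holds.
7) T − Y = 7 − 8 = -1 — holds.
8) values 11, 7, 12 are pairwise distinct — holds.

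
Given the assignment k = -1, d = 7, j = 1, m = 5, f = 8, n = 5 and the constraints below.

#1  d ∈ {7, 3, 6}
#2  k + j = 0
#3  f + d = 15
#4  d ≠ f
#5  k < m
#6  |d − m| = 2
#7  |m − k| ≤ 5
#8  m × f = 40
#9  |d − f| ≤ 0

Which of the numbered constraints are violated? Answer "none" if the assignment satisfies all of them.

The assignment fails constraints 7 and 9.

#1 d = 7 is in {7, 3, 6}  ✓
#2 k + j = -1 + 1 = 0  ✓
#3 f + d = 8 + 7 = 15  ✓
#4 d = 7, f = 8; distinct  ✓
#5 k = -1, m = 5; -1 < 5  ✓
#6 |7 − 5| = 2  ✓
#7 |5 − (-1)| = 6; 6 > 5, exceeds bound 5  ✗
#8 m × f = 5 × 8 = 40  ✓
#9 |7 − 8| = 1; 1 > 0, exceeds bound 0  ✗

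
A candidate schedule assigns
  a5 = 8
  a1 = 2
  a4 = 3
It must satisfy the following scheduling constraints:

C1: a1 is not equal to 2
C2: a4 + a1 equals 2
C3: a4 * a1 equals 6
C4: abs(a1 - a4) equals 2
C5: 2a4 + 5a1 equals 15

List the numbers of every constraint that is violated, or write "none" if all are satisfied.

C1: a1 = 2, but 2 is required to differ — fails.
C2: a4 + a1 = 3 + 2 = 5, not 2 — fails.
C3: a4 * a1 = 3 * 2 = 6 — holds.
C4: abs(2 - 3) = 1, not 2 — fails.
C5: 2a4 + 5a1 = 2(3) + 5(2) = 16, not 15 — fails.

Constraints 1, 2, 4, and 5 are violated.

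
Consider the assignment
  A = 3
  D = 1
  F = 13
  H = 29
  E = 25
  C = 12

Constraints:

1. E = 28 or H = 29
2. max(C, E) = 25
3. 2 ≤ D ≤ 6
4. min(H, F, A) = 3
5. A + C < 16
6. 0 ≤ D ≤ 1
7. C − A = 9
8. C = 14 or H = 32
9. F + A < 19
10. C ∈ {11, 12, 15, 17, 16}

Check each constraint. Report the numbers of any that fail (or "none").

1. E = 25 ≠ 28, but H = 29 = 29 (second disjunct)  OK
2. max(12, 25) = 25  OK
3. D = 1 is outside [2, 6]  FAIL
4. min(29, 13, 3) = 3  OK
5. A + C = 3 + 12 = 15; 15 < 16  OK
6. D = 1 lies in [0, 1]  OK
7. C − A = 12 − 3 = 9  OK
8. C = 12 ≠ 14 and H = 29 ≠ 32; both disjuncts false  FAIL
9. F + A = 13 + 3 = 16; 16 < 19  OK
10. C = 12 is in {11, 12, 15, 17, 16}  OK

Constraints 3, 8 do not hold.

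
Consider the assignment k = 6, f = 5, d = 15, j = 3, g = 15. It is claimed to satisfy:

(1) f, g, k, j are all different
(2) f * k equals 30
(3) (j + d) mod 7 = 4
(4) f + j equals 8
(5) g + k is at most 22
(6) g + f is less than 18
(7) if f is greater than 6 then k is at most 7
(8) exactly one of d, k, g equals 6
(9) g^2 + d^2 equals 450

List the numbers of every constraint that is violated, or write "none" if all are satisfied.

(1) values 5, 15, 6, 3 are pairwise distinct  yes
(2) f * k = 5 * 6 = 30  yes
(3) j + d = 18; 18 mod 7 = 4  yes
(4) f + j = 5 + 3 = 8  yes
(5) g + k = 15 + 6 = 21; 21 ≤ 22  yes
(6) g + f = 15 + 5 = 20; 20 ≥ 18, bound 18 not met  no
(7) f = 5, not > 6; antecedent false, conditional vacuously true  yes
(8) d=15, k=6, g=15; 1 of them equals 6  yes
(9) g^2 + d^2 = 15^2 + 15^2 = 225 + 225 = 450  yes

No — constraint 6 is not satisfied.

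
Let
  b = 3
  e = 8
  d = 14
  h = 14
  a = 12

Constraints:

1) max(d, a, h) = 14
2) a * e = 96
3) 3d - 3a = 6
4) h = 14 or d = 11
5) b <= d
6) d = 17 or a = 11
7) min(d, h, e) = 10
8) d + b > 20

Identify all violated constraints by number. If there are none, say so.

1) max(14, 12, 14) = 14  ✓
2) a * e = 12 * 8 = 96  ✓
3) 3d - 3a = 3(14) - 3(12) = 6  ✓
4) h = 14 = 14 (first disjunct)  ✓
5) b = 3, d = 14; 3 ≤ 14  ✓
6) d = 14 ≠ 17 and a = 12 ≠ 11; both disjuncts false  ✗
7) min(14, 14, 8) = 8, not 10  ✗
8) d + b = 14 + 3 = 17; 17 ≤ 20, bound 20 not met  ✗

Constraints 6, 7, and 8 do not hold.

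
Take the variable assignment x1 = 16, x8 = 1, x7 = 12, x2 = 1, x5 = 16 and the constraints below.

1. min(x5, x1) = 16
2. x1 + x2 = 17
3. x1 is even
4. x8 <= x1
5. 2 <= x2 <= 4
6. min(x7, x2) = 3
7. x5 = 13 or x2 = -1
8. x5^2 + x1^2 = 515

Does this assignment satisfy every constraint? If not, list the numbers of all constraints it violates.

1. min(16, 16) = 16  ✓
2. x1 + x2 = 16 + 1 = 17  ✓
3. x1 = 16 is even  ✓
4. x8 = 1, x1 = 16; 1 ≤ 16  ✓
5. x2 = 1 is outside [2, 4]  ✗
6. min(12, 1) = 1, not 3  ✗
7. x5 = 16 ≠ 13 and x2 = 1 ≠ -1; both disjuncts false  ✗
8. x5^2 + x1^2 = 16^2 + 16^2 = 256 + 256 = 512, not 515  ✗

Violated: 5, 6, 7, 8.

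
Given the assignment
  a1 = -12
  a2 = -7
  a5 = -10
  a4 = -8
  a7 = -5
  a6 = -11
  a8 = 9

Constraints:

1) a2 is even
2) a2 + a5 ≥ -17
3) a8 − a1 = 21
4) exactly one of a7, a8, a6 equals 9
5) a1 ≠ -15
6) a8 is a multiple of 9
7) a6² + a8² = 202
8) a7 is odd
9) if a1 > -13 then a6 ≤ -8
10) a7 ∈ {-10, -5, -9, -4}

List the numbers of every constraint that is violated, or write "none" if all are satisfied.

1) a2 = -7 is odd — violated.
2) a2 + a5 = -7 + (-10) = -17; -17 ≥ -17 — OK.
3) a8 − a1 = 9 − (-12) = 21 — OK.
4) a7=-5, a8=9, a6=-11; 1 of them equals 9 — OK.
5) a1 = -12, and -12 ≠ -15 — OK.
6) 9 / 9 = 1, so 9 divides 9 — OK.
7) a6² + a8² = (-11)² + 9² = 121 + 81 = 202 — OK.
8) a7 = -5 is odd — OK.
9) a1 = -12 > -13, so we need a6 ≤ -8; a6 = -11 ≤ -8 — OK.
10) a7 = -5 is in {-10, -5, -9, -4} — OK.

Violated: 1.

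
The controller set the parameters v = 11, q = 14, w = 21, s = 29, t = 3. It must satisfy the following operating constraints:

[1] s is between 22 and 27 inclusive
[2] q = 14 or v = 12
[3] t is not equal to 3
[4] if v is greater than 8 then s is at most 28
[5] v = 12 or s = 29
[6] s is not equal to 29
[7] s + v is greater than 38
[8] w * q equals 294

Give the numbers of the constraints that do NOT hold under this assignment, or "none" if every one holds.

Constraints 1, 3, 4, and 6 are violated.

[1] s = 29 is outside [22, 27]  fails
[2] q = 14 = 14 (first disjunct)  holds
[3] t = 3, but 3 is required to differ  fails
[4] v = 11 > 8, so we need s ≤ 28; but s = 29 > 28  fails
[5] v = 11 ≠ 12, but s = 29 = 29 (second disjunct)  holds
[6] s = 29, but 29 is required to differ  fails
[7] s + v = 29 + 11 = 40; 40 > 38  holds
[8] w * q = 21 * 14 = 294  holds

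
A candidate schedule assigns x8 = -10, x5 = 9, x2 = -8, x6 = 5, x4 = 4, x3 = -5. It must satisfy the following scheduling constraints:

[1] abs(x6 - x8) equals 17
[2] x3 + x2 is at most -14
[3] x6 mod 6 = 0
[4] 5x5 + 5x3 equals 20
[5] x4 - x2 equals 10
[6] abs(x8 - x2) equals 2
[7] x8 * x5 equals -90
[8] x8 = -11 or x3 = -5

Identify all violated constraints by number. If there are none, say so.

Constraints 1, 2, 3, 5 are violated.

[1] abs(5 - (-10)) = 15, not 17 — violated.
[2] x3 + x2 = -5 + (-8) = -13; -13 > -14, bound -14 not met — violated.
[3] 5 mod 6 = 5, not 0 — violated.
[4] 5x5 + 5x3 = 5(9) + 5(-5) = 20 — OK.
[5] x4 - x2 = 4 - (-8) = 12, not 10 — violated.
[6] abs(-10 - (-8)) = 2 — OK.
[7] x8 * x5 = -10 * 9 = -90 — OK.
[8] x8 = -10 ≠ -11, but x3 = -5 = -5 (second disjunct) — OK.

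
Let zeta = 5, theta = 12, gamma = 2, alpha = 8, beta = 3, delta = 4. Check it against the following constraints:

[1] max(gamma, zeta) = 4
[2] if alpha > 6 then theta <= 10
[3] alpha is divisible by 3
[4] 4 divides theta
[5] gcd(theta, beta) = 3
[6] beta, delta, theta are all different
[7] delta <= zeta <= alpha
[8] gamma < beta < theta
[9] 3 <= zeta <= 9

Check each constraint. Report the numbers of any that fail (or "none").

[1] max(2, 5) = 5, not 4 — does not hold.
[2] alpha = 8 > 6, so we need theta ≤ 10; but theta = 12 > 10 — does not hold.
[3] 8 = 3*2 + 2, so 3 does not divide 8 — does not hold.
[4] 12 / 4 = 3, so 4 divides 12 — holds.
[5] gcd(12, 3) = 3 — holds.
[6] values 3, 4, 12 are pairwise distinct — holds.
[7] values 4 <= 5 <= 8 — holds.
[8] values 2 < 3 < 12 — holds.
[9] zeta = 5 lies in [3, 9] — holds.

Constraints 1, 2, and 3 do not hold.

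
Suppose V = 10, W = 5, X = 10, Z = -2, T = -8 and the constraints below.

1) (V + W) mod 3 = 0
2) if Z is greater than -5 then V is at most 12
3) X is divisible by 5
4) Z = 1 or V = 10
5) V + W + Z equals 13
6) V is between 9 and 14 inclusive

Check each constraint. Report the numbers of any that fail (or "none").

1) V + W = 15; 15 mod 3 = 0 — satisfied.
2) Z = -2 > -5, so we need V ≤ 12; V = 10 ≤ 12 — satisfied.
3) 10 / 5 = 2, so 5 divides 10 — satisfied.
4) Z = -2 ≠ 1, but V = 10 = 10 (second disjunct) — satisfied.
5) V + W + Z = 10 + 5 + (-2) = 13 — satisfied.
6) V = 10 lies in [9, 14] — satisfied.

The assignment satisfies every constraint.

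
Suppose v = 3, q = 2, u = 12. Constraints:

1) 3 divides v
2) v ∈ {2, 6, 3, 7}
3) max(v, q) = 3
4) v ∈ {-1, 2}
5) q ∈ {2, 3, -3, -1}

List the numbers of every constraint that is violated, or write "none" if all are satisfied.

The assignment fails constraint 4.

1) 3 / 3 = 1, so 3 divides 3  yes
2) v = 3 is in {2, 6, 3, 7}  yes
3) max(3, 2) = 3  yes
4) v = 3 is not in {-1, 2}  no
5) q = 2 is in {2, 3, -3, -1}  yes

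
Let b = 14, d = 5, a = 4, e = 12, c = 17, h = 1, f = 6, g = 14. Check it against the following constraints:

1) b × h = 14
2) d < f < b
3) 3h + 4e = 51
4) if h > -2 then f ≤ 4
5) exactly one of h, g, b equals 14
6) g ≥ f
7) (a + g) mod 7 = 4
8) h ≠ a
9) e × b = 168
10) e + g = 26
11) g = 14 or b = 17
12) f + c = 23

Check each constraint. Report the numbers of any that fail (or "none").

The assignment fails constraints 4 and 5.

1) b × h = 14 × 1 = 14 — satisfied.
2) values 5 < 6 < 14 — satisfied.
3) 3h + 4e = 3(1) + 4(12) = 51 — satisfied.
4) h = 1 > -2, so we need f ≤ 4; but f = 6 > 4 — violated.
5) h=1, g=14, b=14; 2 of them equal 14, not exactly one — violated.
6) g = 14, f = 6; 14 ≥ 6 — satisfied.
7) a + g = 18; 18 mod 7 = 4 — satisfied.
8) h = 1, a = 4; distinct — satisfied.
9) e × b = 12 × 14 = 168 — satisfied.
10) e + g = 12 + 14 = 26 — satisfied.
11) g = 14 = 14 (first disjunct) — satisfied.
12) f + c = 6 + 17 = 23 — satisfied.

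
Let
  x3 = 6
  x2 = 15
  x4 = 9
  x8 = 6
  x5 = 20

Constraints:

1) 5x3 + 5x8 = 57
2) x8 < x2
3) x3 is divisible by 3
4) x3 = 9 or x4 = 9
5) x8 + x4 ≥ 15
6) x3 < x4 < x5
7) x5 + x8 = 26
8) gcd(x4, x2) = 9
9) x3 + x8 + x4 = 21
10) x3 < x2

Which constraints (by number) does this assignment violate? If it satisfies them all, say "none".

Constraints 1 and 8 do not hold.

1) 5x3 + 5x8 = 5(6) + 5(6) = 60, not 57  FAIL
2) x8 = 6, x2 = 15; 6 < 15  OK
3) 6 / 3 = 2, so 3 divides 6  OK
4) x3 = 6 ≠ 9, but x4 = 9 = 9 (second disjunct)  OK
5) x8 + x4 = 6 + 9 = 15; 15 ≥ 15  OK
6) values 6 < 9 < 20  OK
7) x5 + x8 = 20 + 6 = 26  OK
8) gcd(9, 15) = 3, not 9  FAIL
9) x3 + x8 + x4 = 6 + 6 + 9 = 21  OK
10) x3 = 6, x2 = 15; 6 < 15  OK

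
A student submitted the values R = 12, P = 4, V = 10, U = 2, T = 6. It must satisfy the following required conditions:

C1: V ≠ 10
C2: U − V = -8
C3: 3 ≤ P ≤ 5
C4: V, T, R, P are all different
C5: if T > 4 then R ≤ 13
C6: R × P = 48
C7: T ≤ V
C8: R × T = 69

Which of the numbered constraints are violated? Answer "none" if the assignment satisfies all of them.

The assignment fails constraints 1 and 8.

C1: V = 10, but 10 is required to differ  fails
C2: U − V = 2 − 10 = -8  holds
C3: P = 4 lies in [3, 5]  holds
C4: values 10, 6, 12, 4 are pairwise distinct  holds
C5: T = 6 > 4, so we need R ≤ 13; R = 12 ≤ 13  holds
C6: R × P = 12 × 4 = 48  holds
C7: T = 6, V = 10; 6 ≤ 10  holds
C8: R × T = 12 × 6 = 72, not 69  fails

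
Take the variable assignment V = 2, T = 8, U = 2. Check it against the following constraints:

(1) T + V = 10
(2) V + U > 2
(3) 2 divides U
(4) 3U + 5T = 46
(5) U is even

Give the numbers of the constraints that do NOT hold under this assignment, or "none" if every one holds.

(1) T + V = 8 + 2 = 10 — holds.
(2) V + U = 2 + 2 = 4; 4 > 2 — holds.
(3) 2 / 2 = 1, so 2 divides 2 — holds.
(4) 3U + 5T = 3(2) + 5(8) = 46 — holds.
(5) U = 2 is even — holds.

None — every constraint holds.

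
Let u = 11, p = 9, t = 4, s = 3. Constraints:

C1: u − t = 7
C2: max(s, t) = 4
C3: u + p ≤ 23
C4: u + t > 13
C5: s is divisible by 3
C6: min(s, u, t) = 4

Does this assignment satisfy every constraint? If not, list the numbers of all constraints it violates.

Violated: 6.

C1: u − t = 11 − 4 = 7  ✔
C2: max(3, 4) = 4  ✔
C3: u + p = 11 + 9 = 20; 20 ≤ 23  ✔
C4: u + t = 11 + 4 = 15; 15 > 13  ✔
C5: 3 / 3 = 1, so 3 divides 3  ✔
C6: min(3, 11, 4) = 3, not 4  ✘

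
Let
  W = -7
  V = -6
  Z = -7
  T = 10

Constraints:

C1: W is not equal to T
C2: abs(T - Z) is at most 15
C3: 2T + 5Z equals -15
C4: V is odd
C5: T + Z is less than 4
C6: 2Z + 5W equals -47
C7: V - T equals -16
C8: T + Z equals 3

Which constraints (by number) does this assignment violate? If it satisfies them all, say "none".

The assignment fails constraints 2, 4, 6.

C1: W = -7, T = 10; distinct  ✔
C2: abs(10 - (-7)) = 17; 17 > 15, exceeds bound 15  ✘
C3: 2T + 5Z = 2(10) + 5(-7) = -15  ✔
C4: V = -6 is even  ✘
C5: T + Z = 10 + (-7) = 3; 3 < 4  ✔
C6: 2Z + 5W = 2(-7) + 5(-7) = -49, not -47  ✘
C7: V - T = -6 - 10 = -16  ✔
C8: T + Z = 10 + (-7) = 3  ✔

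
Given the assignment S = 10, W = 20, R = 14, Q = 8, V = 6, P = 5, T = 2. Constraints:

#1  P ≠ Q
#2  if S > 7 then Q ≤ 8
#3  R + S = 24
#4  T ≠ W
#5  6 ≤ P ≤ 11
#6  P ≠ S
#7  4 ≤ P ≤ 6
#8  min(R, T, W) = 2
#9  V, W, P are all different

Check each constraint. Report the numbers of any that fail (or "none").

#1 P = 5, Q = 8; distinct  yes
#2 S = 10 > 7, so we need Q ≤ 8; Q = 8 ≤ 8  yes
#3 R + S = 14 + 10 = 24  yes
#4 T = 2, W = 20; distinct  yes
#5 P = 5 is outside [6, 11]  no
#6 P = 5, S = 10; distinct  yes
#7 P = 5 lies in [4, 6]  yes
#8 min(14, 2, 20) = 2  yes
#9 values 6, 20, 5 are pairwise distinct  yes

Constraint 5 is violated.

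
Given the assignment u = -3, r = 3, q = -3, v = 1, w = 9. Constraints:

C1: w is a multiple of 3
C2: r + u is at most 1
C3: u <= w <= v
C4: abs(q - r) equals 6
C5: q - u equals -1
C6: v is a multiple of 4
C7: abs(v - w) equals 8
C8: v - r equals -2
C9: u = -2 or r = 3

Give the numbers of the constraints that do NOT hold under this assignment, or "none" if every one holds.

C1: 9 / 3 = 3, so 3 divides 9  ✔
C2: r + u = 3 + (-3) = 0; 0 ≤ 1  ✔
C3: values -3, 9, 1; w = 9 is not <= v = 1  ✘
C4: abs(-3 - 3) = 6  ✔
C5: q - u = -3 - (-3) = 0, not -1  ✘
C6: 1 = 4*0 + 1, so 4 does not divide 1  ✘
C7: abs(1 - 9) = 8  ✔
C8: v - r = 1 - 3 = -2  ✔
C9: u = -3 ≠ -2, but r = 3 = 3 (second disjunct)  ✔

Constraints 3, 5, and 6 are violated.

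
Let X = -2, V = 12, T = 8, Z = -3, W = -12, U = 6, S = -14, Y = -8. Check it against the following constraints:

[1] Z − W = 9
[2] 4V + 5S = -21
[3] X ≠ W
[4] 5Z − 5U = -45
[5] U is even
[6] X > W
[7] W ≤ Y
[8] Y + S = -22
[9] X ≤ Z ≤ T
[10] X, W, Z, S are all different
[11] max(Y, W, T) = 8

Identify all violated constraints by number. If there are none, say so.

Constraints 2 and 9 are violated.

[1] Z − W = -3 − (-12) = 9  yes
[2] 4V + 5S = 4(12) + 5(-14) = -22, not -21  no
[3] X = -2, W = -12; distinct  yes
[4] 5Z − 5U = 5(-3) − 5(6) = -45  yes
[5] U = 6 is even  yes
[6] X = -2, W = -12; -2 > -12  yes
[7] W = -12, Y = -8; -12 ≤ -8  yes
[8] Y + S = -8 + (-14) = -22  yes
[9] values -2, -3, 8; X = -2 is not ≤ Z = -3  no
[10] values -2, -12, -3, -14 are pairwise distinct  yes
[11] max(-8, -12, 8) = 8  yes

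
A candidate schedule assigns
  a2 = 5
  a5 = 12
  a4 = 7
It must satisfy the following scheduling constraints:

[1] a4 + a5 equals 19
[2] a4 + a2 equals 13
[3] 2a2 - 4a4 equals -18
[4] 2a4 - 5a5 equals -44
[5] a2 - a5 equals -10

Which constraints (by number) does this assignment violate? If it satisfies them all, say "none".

Constraints 2, 4, and 5 do not hold.

[1] a4 + a5 = 7 + 12 = 19  OK
[2] a4 + a2 = 7 + 5 = 12, not 13  FAIL
[3] 2a2 - 4a4 = 2(5) - 4(7) = -18  OK
[4] 2a4 - 5a5 = 2(7) - 5(12) = -46, not -44  FAIL
[5] a2 - a5 = 5 - 12 = -7, not -10  FAIL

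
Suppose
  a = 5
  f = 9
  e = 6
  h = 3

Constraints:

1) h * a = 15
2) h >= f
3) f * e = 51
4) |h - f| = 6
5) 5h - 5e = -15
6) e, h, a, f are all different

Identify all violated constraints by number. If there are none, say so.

1) h * a = 3 * 5 = 15 — holds.
2) h = 3, f = 9; 3 < 9 (want ≥) — does not hold.
3) f * e = 9 * 6 = 54, not 51 — does not hold.
4) |3 - 9| = 6 — holds.
5) 5h - 5e = 5(3) - 5(6) = -15 — holds.
6) values 6, 3, 5, 9 are pairwise distinct — holds.

Violated: 2, 3.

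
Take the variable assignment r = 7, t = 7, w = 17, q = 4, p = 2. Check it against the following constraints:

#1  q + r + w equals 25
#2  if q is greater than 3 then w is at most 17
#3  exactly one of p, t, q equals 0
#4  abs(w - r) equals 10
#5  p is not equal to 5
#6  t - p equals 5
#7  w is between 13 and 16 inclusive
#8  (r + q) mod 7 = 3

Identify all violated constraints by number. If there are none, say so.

#1 q + r + w = 4 + 7 + 17 = 28, not 25 — violated.
#2 q = 4 > 3, so we need w ≤ 17; w = 17 ≤ 17 — OK.
#3 p=2, t=7, q=4; 0 of them equal 0, not exactly one — violated.
#4 abs(17 - 7) = 10 — OK.
#5 p = 2, and 2 ≠ 5 — OK.
#6 t - p = 7 - 2 = 5 — OK.
#7 w = 17 is outside [13, 16] — violated.
#8 r + q = 11; 11 mod 7 = 4, not 3 — violated.

No — constraints 1, 3, 7, and 8 are not satisfied.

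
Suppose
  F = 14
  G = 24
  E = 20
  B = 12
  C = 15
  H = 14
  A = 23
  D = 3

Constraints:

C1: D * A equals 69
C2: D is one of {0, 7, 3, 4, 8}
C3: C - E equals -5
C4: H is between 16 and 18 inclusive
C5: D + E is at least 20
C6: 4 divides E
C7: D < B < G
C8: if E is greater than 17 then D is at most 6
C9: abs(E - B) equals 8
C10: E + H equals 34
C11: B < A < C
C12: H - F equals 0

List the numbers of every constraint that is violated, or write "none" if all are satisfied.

C1: D * A = 3 * 23 = 69  OK
C2: D = 3 is in {0, 7, 3, 4, 8}  OK
C3: C - E = 15 - 20 = -5  OK
C4: H = 14 is outside [16, 18]  FAIL
C5: D + E = 3 + 20 = 23; 23 ≥ 20  OK
C6: 20 / 4 = 5, so 4 divides 20  OK
C7: values 3 < 12 < 24  OK
C8: E = 20 > 17, so we need D ≤ 6; D = 3 ≤ 6  OK
C9: abs(20 - 12) = 8  OK
C10: E + H = 20 + 14 = 34  OK
C11: values 12, 23, 15; A = 23 is not < C = 15  FAIL
C12: H - F = 14 - 14 = 0  OK

Violated: 4 and 11.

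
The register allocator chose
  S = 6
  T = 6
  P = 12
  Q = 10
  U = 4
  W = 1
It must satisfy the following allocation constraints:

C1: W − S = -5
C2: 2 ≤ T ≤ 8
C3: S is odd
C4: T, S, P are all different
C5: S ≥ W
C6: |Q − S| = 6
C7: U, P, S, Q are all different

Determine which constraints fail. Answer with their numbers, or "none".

C1: W − S = 1 − 6 = -5 — holds.
C2: T = 6 lies in [2, 8] — holds.
C3: S = 6 is even — fails.
C4: T = S = 6, not all different — fails.
C5: S = 6, W = 1; 6 ≥ 1 — holds.
C6: |10 − 6| = 4, not 6 — fails.
C7: values 4, 12, 6, 10 are pairwise distinct — holds.

No — constraints 3, 4, and 6 are not satisfied.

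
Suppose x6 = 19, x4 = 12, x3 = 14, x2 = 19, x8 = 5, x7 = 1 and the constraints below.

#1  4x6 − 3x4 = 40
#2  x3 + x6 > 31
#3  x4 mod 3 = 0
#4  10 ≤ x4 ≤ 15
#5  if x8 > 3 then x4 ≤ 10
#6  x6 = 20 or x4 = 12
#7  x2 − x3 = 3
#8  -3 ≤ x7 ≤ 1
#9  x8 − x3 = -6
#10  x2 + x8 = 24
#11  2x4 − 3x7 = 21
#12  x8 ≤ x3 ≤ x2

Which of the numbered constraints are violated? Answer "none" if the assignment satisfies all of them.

#1 4x6 − 3x4 = 4(19) − 3(12) = 40 — satisfied.
#2 x3 + x6 = 14 + 19 = 33; 33 > 31 — satisfied.
#3 12 mod 3 = 0 — satisfied.
#4 x4 = 12 lies in [10, 15] — satisfied.
#5 x8 = 5 > 3, so we need x4 ≤ 10; but x4 = 12 > 10 — violated.
#6 x6 = 19 ≠ 20, but x4 = 12 = 12 (second disjunct) — satisfied.
#7 x2 − x3 = 19 − 14 = 5, not 3 — violated.
#8 x7 = 1 lies in [-3, 1] — satisfied.
#9 x8 − x3 = 5 − 14 = -9, not -6 — violated.
#10 x2 + x8 = 19 + 5 = 24 — satisfied.
#11 2x4 − 3x7 = 2(12) − 3(1) = 21 — satisfied.
#12 values 5 ≤ 14 ≤ 19 — satisfied.

The assignment fails constraints 5, 7, 9.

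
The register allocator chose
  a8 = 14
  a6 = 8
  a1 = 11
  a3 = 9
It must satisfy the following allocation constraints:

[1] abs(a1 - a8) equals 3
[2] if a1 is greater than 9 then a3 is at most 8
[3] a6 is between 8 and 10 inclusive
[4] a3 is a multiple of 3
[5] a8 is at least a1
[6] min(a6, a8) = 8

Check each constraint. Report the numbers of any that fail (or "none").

[1] abs(11 - 14) = 3  true
[2] a1 = 11 > 9, so we need a3 ≤ 8; but a3 = 9 > 8  false
[3] a6 = 8 lies in [8, 10]  true
[4] 9 / 3 = 3, so 3 divides 9  true
[5] a8 = 14, a1 = 11; 14 ≥ 11  true
[6] min(8, 14) = 8  true

The assignment fails constraint 2.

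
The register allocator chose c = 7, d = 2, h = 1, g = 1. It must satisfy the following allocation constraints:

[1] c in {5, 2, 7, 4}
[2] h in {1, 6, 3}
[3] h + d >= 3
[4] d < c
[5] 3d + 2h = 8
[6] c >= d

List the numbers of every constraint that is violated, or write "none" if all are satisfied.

The assignment satisfies every constraint.

[1] c = 7 is in {5, 2, 7, 4}  yes
[2] h = 1 is in {1, 6, 3}  yes
[3] h + d = 1 + 2 = 3; 3 ≥ 3  yes
[4] d = 2, c = 7; 2 < 7  yes
[5] 3d + 2h = 3(2) + 2(1) = 8  yes
[6] c = 7, d = 2; 7 ≥ 2  yes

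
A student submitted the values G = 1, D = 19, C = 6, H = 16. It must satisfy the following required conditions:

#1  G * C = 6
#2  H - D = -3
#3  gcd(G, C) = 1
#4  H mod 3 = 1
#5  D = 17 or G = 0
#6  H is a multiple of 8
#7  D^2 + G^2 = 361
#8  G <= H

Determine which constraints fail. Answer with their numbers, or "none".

Violated: 5 and 7.

#1 G * C = 1 * 6 = 6  true
#2 H - D = 16 - 19 = -3  true
#3 gcd(1, 6) = 1  true
#4 16 mod 3 = 1  true
#5 D = 19 ≠ 17 and G = 1 ≠ 0; both disjuncts false  false
#6 16 / 8 = 2, so 8 divides 16  true
#7 D^2 + G^2 = 19^2 + 1^2 = 361 + 1 = 362, not 361  false
#8 G = 1, H = 16; 1 ≤ 16  true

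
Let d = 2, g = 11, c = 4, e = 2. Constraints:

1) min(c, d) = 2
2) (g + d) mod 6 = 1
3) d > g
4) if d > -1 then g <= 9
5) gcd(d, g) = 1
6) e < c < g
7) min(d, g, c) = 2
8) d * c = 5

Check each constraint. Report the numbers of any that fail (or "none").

1) min(4, 2) = 2 — satisfied.
2) g + d = 13; 13 mod 6 = 1 — satisfied.
3) d = 2, g = 11; 2 ≤ 11 (want >) — violated.
4) d = 2 > -1, so we need g ≤ 9; but g = 11 > 9 — violated.
5) gcd(2, 11) = 1 — satisfied.
6) values 2 < 4 < 11 — satisfied.
7) min(2, 11, 4) = 2 — satisfied.
8) d * c = 2 * 4 = 8, not 5 — violated.

Constraints 3, 4, 8 do not hold.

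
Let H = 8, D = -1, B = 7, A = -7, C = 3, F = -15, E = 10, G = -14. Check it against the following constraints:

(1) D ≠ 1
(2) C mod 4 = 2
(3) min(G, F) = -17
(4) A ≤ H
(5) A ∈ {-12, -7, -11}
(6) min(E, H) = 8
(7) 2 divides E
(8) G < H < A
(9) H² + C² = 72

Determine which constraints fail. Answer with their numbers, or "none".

Constraints 2, 3, 8, 9 are violated.

(1) D = -1, and -1 ≠ 1  ✔
(2) 3 mod 4 = 3, not 2  ✘
(3) min(-14, -15) = -15, not -17  ✘
(4) A = -7, H = 8; -7 ≤ 8  ✔
(5) A = -7 is in {-12, -7, -11}  ✔
(6) min(10, 8) = 8  ✔
(7) 10 / 2 = 5, so 2 divides 10  ✔
(8) values -14, 8, -7; H = 8 is not < A = -7  ✘
(9) H² + C² = 8² + 3² = 64 + 9 = 73, not 72  ✘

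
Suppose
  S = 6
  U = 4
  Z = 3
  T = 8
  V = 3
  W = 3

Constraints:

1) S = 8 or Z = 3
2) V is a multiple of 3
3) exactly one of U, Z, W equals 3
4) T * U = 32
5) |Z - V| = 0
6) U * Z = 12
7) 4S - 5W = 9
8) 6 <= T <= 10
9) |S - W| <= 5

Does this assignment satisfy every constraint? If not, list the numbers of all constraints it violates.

1) S = 6 ≠ 8, but Z = 3 = 3 (second disjunct) — OK.
2) 3 / 3 = 1, so 3 divides 3 — OK.
3) U=4, Z=3, W=3; 2 of them equal 3, not exactly one — violated.
4) T * U = 8 * 4 = 32 — OK.
5) |3 - 3| = 0 — OK.
6) U * Z = 4 * 3 = 12 — OK.
7) 4S - 5W = 4(6) - 5(3) = 9 — OK.
8) T = 8 lies in [6, 10] — OK.
9) |6 - 3| = 3; 3 ≤ 5 — OK.

Violated: 3.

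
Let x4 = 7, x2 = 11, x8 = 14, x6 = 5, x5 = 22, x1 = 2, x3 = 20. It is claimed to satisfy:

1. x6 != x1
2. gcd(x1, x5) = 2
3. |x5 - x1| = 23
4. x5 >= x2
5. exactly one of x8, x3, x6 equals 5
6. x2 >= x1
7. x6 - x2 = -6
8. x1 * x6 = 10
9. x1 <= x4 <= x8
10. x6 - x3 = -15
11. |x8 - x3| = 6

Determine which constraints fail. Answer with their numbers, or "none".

The assignment fails constraint 3.

1. x6 = 5, x1 = 2; distinct  holds
2. gcd(2, 22) = 2  holds
3. |22 - 2| = 20, not 23  fails
4. x5 = 22, x2 = 11; 22 ≥ 11  holds
5. x8=14, x3=20, x6=5; 1 of them equals 5  holds
6. x2 = 11, x1 = 2; 11 ≥ 2  holds
7. x6 - x2 = 5 - 11 = -6  holds
8. x1 * x6 = 2 * 5 = 10  holds
9. values 2 <= 7 <= 14  holds
10. x6 - x3 = 5 - 20 = -15  holds
11. |14 - 20| = 6  holds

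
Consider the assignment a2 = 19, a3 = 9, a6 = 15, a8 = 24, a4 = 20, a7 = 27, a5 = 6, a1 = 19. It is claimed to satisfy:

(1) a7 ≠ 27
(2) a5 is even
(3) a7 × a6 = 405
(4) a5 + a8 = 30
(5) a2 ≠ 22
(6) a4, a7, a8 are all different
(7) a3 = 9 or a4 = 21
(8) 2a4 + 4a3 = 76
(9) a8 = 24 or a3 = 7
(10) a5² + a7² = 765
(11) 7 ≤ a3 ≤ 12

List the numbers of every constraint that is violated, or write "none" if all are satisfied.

Constraint 1 is violated.

(1) a7 = 27, but 27 is required to differ  no
(2) a5 = 6 is even  yes
(3) a7 × a6 = 27 × 15 = 405  yes
(4) a5 + a8 = 6 + 24 = 30  yes
(5) a2 = 19, and 19 ≠ 22  yes
(6) values 20, 27, 24 are pairwise distinct  yes
(7) a3 = 9 = 9 (first disjunct)  yes
(8) 2a4 + 4a3 = 2(20) + 4(9) = 76  yes
(9) a8 = 24 = 24 (first disjunct)  yes
(10) a5² + a7² = 6² + 27² = 36 + 729 = 765  yes
(11) a3 = 9 lies in [7, 12]  yes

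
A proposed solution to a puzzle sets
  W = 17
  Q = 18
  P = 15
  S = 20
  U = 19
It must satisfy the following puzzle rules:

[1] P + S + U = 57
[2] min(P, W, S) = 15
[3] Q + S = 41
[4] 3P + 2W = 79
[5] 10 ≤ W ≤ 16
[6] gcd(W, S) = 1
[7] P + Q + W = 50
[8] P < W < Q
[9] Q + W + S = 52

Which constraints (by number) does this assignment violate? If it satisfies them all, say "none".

[1] P + S + U = 15 + 20 + 19 = 54, not 57 — fails.
[2] min(15, 17, 20) = 15 — holds.
[3] Q + S = 18 + 20 = 38, not 41 — fails.
[4] 3P + 2W = 3(15) + 2(17) = 79 — holds.
[5] W = 17 is outside [10, 16] — fails.
[6] gcd(17, 20) = 1 — holds.
[7] P + Q + W = 15 + 18 + 17 = 50 — holds.
[8] values 15 < 17 < 18 — holds.
[9] Q + W + S = 18 + 17 + 20 = 55, not 52 — fails.

Violated: 1, 3, 5, and 9.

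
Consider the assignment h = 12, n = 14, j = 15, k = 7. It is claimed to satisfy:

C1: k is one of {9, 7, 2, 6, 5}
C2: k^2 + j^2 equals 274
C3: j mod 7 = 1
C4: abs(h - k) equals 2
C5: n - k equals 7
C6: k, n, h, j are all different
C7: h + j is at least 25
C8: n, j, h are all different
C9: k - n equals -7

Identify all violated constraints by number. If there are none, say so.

C1: k = 7 is in {9, 7, 2, 6, 5} — holds.
C2: k^2 + j^2 = 7^2 + 15^2 = 49 + 225 = 274 — holds.
C3: 15 mod 7 = 1 — holds.
C4: abs(12 - 7) = 5, not 2 — fails.
C5: n - k = 14 - 7 = 7 — holds.
C6: values 7, 14, 12, 15 are pairwise distinct — holds.
C7: h + j = 12 + 15 = 27; 27 ≥ 25 — holds.
C8: values 14, 15, 12 are pairwise distinct — holds.
C9: k - n = 7 - 14 = -7 — holds.

Constraint 4 does not hold.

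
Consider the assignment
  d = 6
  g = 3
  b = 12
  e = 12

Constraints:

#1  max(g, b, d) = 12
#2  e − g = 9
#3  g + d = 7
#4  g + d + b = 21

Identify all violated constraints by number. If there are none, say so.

#1 max(3, 12, 6) = 12 — holds.
#2 e − g = 12 − 3 = 9 — holds.
#3 g + d = 3 + 6 = 9, not 7 — fails.
#4 g + d + b = 3 + 6 + 12 = 21 — holds.

Constraint 3 does not hold.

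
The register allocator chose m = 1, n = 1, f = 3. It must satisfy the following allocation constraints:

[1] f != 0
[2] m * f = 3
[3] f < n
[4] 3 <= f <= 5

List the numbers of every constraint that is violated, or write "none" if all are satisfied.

Violated: 3.

[1] f = 3, and 3 ≠ 0 — holds.
[2] m * f = 1 * 3 = 3 — holds.
[3] f = 3, n = 1; 3 ≥ 1 (want <) — fails.
[4] f = 3 lies in [3, 5] — holds.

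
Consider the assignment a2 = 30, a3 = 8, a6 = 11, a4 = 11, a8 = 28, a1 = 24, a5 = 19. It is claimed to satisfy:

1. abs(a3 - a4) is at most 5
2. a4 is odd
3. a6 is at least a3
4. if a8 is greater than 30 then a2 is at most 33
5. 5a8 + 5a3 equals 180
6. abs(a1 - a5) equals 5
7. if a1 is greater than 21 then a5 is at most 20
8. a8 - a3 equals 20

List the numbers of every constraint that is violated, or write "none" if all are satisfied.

1. abs(8 - 11) = 3; 3 ≤ 5 — holds.
2. a4 = 11 is odd — holds.
3. a6 = 11, a3 = 8; 11 ≥ 8 — holds.
4. a8 = 28, not > 30; antecedent false, conditional vacuously true — holds.
5. 5a8 + 5a3 = 5(28) + 5(8) = 180 — holds.
6. abs(24 - 19) = 5 — holds.
7. a1 = 24 > 21, so we need a5 ≤ 20; a5 = 19 ≤ 20 — holds.
8. a8 - a3 = 28 - 8 = 20 — holds.

None — every constraint holds.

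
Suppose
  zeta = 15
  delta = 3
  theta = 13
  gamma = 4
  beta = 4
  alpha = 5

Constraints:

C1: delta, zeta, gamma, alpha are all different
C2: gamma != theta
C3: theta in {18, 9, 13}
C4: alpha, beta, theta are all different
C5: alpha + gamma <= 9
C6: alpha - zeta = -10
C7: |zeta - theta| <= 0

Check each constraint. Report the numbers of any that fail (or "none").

C1: values 3, 15, 4, 5 are pairwise distinct  ✔
C2: gamma = 4, theta = 13; distinct  ✔
C3: theta = 13 is in {18, 9, 13}  ✔
C4: values 5, 4, 13 are pairwise distinct  ✔
C5: alpha + gamma = 5 + 4 = 9; 9 ≤ 9  ✔
C6: alpha - zeta = 5 - 15 = -10  ✔
C7: |15 - 13| = 2; 2 > 0, exceeds bound 0  ✘

Constraint 7 does not hold.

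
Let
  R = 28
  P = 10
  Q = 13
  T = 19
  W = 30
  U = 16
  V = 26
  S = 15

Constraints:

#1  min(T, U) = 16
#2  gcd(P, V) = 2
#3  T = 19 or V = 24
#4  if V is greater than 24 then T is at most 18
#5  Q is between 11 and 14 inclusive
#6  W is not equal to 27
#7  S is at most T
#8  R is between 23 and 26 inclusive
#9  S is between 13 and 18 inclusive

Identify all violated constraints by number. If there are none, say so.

#1 min(19, 16) = 16  OK
#2 gcd(10, 26) = 2  OK
#3 T = 19 = 19 (first disjunct)  OK
#4 V = 26 > 24, so we need T ≤ 18; but T = 19 > 18  FAIL
#5 Q = 13 lies in [11, 14]  OK
#6 W = 30, and 30 ≠ 27  OK
#7 S = 15, T = 19; 15 ≤ 19  OK
#8 R = 28 is outside [23, 26]  FAIL
#9 S = 15 lies in [13, 18]  OK

Violated: 4, 8.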